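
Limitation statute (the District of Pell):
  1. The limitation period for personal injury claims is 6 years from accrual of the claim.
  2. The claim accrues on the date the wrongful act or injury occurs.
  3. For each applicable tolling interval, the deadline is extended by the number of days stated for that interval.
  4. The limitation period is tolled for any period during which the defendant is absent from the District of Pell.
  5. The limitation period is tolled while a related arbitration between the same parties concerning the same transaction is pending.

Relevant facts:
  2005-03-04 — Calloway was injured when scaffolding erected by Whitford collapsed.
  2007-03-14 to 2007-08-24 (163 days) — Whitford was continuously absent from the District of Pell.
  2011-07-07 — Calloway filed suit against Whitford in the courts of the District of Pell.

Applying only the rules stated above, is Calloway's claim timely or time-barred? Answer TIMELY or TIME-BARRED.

TIMELY

The limitation period began to run on 2005-03-04.
Adding the 6 years base period to 2005-03-04 gives a deadline of 2011-03-04, before any tolling.
Because the defendant's absence from the jurisdiction ran from 2007-03-14 to 2007-08-24, the deadline is extended by 163 days to 2011-08-14.
Filing on 2011-07-07 beat the 2011-08-14 deadline — the action is timely.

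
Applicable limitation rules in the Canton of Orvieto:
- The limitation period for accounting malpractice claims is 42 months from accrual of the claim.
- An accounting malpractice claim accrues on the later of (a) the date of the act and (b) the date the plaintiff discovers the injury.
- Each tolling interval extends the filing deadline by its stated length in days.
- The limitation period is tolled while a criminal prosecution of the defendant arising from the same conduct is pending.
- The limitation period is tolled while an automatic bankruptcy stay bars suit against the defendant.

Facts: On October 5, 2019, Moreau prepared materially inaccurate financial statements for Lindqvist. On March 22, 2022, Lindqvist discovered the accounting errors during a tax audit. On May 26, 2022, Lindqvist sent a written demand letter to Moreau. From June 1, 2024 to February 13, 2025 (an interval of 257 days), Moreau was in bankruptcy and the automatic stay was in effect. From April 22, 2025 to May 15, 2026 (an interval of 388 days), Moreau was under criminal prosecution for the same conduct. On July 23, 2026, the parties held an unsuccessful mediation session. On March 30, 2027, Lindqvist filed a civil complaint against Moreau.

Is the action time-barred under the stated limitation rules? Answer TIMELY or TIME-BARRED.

TIMELY

Taking the later of the act (October 5, 2019) and discovery (March 22, 2022), the claim accrued on March 22, 2022.
42 months from March 22, 2022 is September 22, 2025.
The period was tolled for 257 days by the automatic bankruptcy stay (June 1, 2024 to February 13, 2025), pushing the deadline to June 6, 2026.
Because the pending criminal prosecution ran from April 22, 2025 to May 15, 2026, the deadline is extended by 388 days to June 29, 2027.
None of the other events listed affects the running of the period under the stated rules.
The March 30, 2027 filing precedes the June 29, 2027 deadline; the claim is timely.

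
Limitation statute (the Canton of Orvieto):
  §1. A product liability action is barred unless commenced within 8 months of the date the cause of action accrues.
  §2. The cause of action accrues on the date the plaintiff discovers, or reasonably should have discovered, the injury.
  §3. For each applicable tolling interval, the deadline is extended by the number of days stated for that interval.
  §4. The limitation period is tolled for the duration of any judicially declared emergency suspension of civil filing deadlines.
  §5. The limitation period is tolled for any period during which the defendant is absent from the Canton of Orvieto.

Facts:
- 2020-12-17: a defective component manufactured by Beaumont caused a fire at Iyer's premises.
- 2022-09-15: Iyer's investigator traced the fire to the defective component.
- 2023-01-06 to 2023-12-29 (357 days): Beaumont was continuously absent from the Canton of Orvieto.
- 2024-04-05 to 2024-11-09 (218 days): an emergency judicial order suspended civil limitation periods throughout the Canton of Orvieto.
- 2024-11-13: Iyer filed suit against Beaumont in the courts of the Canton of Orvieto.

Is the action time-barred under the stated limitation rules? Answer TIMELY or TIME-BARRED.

Under the discovery rule, the claim accrued on 2022-09-15, when Iyer discovered the injury — not on the 2020-12-17 date of the underlying act.
Adding the 8 months base period to 2022-09-15 gives a deadline of 2023-05-15, before any tolling.
Because the defendant's absence from the jurisdiction ran from 2023-01-06 to 2023-12-29, the deadline is extended by 357 days to 2024-05-06.
The period was tolled for 218 days by the emergency suspension of filing deadlines (2024-04-05 to 2024-11-09), pushing the deadline to 2024-12-10.
The 2024-11-13 filing precedes the 2024-12-10 deadline; the claim is timely.

TIMELY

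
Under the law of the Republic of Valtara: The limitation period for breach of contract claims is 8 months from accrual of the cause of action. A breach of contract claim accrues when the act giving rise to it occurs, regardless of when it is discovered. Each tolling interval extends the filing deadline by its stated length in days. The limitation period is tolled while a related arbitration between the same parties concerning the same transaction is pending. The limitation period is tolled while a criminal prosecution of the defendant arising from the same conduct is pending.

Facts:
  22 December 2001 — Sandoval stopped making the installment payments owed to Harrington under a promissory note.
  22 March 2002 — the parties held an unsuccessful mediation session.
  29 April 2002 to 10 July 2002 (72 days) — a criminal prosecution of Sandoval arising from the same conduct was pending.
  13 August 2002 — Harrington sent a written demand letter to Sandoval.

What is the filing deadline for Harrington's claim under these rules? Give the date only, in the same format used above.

2 November 2002

The claim accrued on 22 December 2001, when the wrongful act occurred.
8 months from 22 December 2001 is 22 August 2002.
The period was tolled for 72 days by the pending criminal prosecution (29 April 2002 to 10 July 2002), pushing the deadline to 2 November 2002.
The other events in the timeline have no effect on the limitation period under the stated rules.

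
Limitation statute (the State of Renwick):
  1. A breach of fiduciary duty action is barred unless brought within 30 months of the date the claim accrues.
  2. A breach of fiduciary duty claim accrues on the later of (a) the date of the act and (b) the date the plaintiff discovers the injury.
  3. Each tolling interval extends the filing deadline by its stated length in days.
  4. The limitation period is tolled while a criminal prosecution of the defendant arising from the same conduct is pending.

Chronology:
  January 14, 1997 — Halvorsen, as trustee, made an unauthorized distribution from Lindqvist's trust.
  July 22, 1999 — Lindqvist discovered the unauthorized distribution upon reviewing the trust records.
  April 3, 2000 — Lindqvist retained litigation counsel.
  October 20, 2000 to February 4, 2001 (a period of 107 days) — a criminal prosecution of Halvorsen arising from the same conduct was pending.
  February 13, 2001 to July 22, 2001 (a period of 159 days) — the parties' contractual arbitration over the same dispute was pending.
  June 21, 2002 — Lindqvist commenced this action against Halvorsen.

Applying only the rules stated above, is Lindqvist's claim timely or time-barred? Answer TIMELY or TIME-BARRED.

TIME-BARRED

Taking the later of the act (January 14, 1997) and discovery (July 22, 1999), the claim accrued on July 22, 1999.
30 months from July 22, 1999 is January 22, 2002.
Because the pending criminal prosecution ran from October 20, 2000 to February 4, 2001, the deadline is extended by 107 days to May 9, 2002.
Although a pending arbitration ran from February 13, 2001 to July 22, 2001, the stated rules do not make that a tolling event, so it is disregarded.
Nothing else in the chronology tolls or restarts the period.
Filing on June 21, 2002 missed the May 9, 2002 deadline — the action is time-barred.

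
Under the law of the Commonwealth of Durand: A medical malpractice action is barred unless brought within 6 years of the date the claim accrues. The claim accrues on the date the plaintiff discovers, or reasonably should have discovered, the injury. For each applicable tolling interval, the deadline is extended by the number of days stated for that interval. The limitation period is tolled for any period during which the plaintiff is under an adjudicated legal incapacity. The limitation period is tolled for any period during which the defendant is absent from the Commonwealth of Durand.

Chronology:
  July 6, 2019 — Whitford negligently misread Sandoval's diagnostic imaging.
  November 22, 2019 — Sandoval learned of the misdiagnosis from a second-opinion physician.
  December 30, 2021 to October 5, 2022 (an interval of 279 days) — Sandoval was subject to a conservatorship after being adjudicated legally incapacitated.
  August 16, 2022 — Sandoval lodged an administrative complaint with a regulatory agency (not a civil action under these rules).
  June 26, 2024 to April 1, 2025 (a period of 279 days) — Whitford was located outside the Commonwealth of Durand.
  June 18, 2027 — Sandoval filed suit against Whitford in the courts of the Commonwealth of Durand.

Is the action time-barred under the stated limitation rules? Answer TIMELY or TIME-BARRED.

TIME-BARRED

The claim did not accrue until Sandoval discovered the injury on November 22, 2019; the July 6, 2019 act date does not start the clock under the stated rule.
The untolled deadline — 6 years after November 22, 2019 — is November 22, 2025.
Because the plaintiff's legal incapacity ran from December 30, 2021 to October 5, 2022, the deadline is extended by 279 days to August 28, 2026.
The defendant's absence from the jurisdiction from June 26, 2024 to April 1, 2025 tolled the period for 279 days, extending the deadline to June 3, 2027.
None of the other events listed affects the running of the period under the stated rules.
Filing on June 18, 2027 missed the June 3, 2027 deadline — the action is time-barred.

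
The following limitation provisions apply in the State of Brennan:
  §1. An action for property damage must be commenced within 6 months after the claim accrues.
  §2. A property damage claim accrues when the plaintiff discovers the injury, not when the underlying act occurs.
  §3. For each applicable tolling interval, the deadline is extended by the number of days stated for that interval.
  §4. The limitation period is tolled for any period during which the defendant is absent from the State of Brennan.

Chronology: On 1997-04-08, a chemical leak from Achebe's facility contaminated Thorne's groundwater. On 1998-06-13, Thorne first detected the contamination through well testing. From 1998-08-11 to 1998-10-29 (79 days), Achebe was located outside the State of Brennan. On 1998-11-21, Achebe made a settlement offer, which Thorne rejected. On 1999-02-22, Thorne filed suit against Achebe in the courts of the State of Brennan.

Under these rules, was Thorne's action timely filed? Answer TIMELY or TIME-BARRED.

The claim did not accrue until Thorne discovered the injury on 1998-06-13; the 1997-04-08 act date does not start the clock under the stated rule.
Adding the 6 months base period to 1998-06-13 gives a deadline of 1998-12-13, before any tolling.
The defendant's absence from the jurisdiction from 1998-08-11 to 1998-10-29 tolled the period for 79 days, extending the deadline to 1999-03-02.
Nothing else in the chronology tolls or restarts the period.
The 1999-02-22 filing precedes the 1999-03-02 deadline; the claim is timely.

TIMELY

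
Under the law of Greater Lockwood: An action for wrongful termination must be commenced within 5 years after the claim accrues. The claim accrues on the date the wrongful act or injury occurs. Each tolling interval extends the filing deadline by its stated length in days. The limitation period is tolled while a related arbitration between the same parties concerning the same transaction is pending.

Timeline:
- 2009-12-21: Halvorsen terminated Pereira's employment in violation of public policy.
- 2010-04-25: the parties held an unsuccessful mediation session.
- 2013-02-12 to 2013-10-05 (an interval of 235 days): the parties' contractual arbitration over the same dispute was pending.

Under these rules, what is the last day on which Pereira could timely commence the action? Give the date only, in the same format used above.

The limitation period began to run on 2009-12-21.
5 years from 2009-12-21 is 2014-12-21.
The period was tolled for 235 days by the pending related arbitration (2013-02-12 to 2013-10-05), pushing the deadline to 2015-08-13.
The other events in the timeline have no effect on the limitation period under the stated rules.

2015-08-13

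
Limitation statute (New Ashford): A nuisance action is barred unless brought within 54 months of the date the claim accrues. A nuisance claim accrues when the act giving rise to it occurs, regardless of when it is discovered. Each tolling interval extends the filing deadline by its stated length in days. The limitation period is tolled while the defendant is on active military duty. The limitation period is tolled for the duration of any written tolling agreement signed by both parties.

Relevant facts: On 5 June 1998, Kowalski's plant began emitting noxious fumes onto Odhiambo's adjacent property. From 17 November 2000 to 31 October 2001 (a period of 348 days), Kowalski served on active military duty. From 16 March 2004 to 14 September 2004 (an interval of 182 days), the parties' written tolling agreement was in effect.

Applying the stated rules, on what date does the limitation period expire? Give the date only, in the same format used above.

18 November 2003

The claim accrued on 5 June 1998, when the wrongful act occurred.
Adding the 54 months base period to 5 June 1998 gives a deadline of 5 December 2002, before any tolling.
The period was tolled for 348 days by the defendant's active military service (17 November 2000 to 31 October 2001), pushing the deadline to 18 November 2003.
The written tolling agreement starting 16 March 2004 came too late — the period had run on 18 November 2003 — and so does not extend the deadline.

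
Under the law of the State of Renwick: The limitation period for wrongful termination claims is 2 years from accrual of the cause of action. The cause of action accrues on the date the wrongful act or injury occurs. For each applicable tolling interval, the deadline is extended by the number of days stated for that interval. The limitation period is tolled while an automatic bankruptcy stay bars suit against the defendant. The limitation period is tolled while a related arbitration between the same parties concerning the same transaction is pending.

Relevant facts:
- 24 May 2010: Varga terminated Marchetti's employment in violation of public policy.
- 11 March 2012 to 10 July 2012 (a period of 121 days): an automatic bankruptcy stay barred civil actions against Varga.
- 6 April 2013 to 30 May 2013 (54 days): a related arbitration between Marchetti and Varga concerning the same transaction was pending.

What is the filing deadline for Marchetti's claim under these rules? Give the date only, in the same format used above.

22 September 2012

The limitation period began to run on 24 May 2010.
2 years from 24 May 2010 is 24 May 2012.
The automatic bankruptcy stay from 11 March 2012 to 10 July 2012 tolled the period for 121 days, extending the deadline to 22 September 2012.
By the time the pending related arbitration began on 6 April 2013, the limitation period had already expired on 22 September 2012; that interval cannot revive it.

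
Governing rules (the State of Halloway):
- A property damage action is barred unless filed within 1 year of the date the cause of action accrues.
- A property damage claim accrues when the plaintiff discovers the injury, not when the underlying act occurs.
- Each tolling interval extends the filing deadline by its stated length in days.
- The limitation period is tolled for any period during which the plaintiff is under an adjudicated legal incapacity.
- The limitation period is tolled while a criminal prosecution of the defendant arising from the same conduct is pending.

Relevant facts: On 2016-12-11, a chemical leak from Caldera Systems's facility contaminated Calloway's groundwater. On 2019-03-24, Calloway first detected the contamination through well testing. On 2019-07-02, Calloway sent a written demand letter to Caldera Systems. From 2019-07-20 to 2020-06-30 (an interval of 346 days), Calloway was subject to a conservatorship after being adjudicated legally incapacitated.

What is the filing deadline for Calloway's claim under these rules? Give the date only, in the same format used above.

2021-03-05

The claim did not accrue until Calloway discovered the injury on 2019-03-24; the 2016-12-11 act date does not start the clock under the stated rule.
1 year from 2019-03-24 is 2020-03-24.
The plaintiff's legal incapacity from 2019-07-20 to 2020-06-30 tolled the period for 346 days, extending the deadline to 2021-03-05.
None of the other events listed affects the running of the period under the stated rules.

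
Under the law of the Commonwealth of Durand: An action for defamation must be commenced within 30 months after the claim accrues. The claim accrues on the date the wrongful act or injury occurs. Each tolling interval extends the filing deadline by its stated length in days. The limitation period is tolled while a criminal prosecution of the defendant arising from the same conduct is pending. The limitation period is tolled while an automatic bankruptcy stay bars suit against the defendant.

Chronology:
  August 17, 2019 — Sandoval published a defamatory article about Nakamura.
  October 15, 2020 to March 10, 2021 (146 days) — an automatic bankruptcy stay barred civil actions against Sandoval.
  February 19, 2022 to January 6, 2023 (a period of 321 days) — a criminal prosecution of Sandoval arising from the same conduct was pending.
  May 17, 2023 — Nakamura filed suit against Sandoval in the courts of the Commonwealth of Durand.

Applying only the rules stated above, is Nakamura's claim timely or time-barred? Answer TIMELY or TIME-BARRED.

TIMELY

The claim accrued on August 17, 2019, when the wrongful act occurred.
30 months from August 17, 2019 is February 17, 2022.
The period was tolled for 146 days by the automatic bankruptcy stay (October 15, 2020 to March 10, 2021), pushing the deadline to July 13, 2022.
Because the pending criminal prosecution ran from February 19, 2022 to January 6, 2023, the deadline is extended by 321 days to May 30, 2023.
The May 17, 2023 filing precedes the May 30, 2023 deadline; the claim is timely.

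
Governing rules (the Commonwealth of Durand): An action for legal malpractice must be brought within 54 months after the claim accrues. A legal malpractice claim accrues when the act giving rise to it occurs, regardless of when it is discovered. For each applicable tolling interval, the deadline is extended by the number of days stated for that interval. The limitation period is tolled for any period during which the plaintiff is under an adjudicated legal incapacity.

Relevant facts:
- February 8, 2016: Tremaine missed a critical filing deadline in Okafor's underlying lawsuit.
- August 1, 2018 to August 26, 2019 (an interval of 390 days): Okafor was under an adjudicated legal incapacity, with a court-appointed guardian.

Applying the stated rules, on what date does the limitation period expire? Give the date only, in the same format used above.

September 2, 2021

The claim accrued on February 8, 2016, the date of the act.
Adding the 54 months base period to February 8, 2016 gives a deadline of August 8, 2020, before any tolling.
The plaintiff's legal incapacity from August 1, 2018 to August 26, 2019 tolled the period for 390 days, extending the deadline to September 2, 2021.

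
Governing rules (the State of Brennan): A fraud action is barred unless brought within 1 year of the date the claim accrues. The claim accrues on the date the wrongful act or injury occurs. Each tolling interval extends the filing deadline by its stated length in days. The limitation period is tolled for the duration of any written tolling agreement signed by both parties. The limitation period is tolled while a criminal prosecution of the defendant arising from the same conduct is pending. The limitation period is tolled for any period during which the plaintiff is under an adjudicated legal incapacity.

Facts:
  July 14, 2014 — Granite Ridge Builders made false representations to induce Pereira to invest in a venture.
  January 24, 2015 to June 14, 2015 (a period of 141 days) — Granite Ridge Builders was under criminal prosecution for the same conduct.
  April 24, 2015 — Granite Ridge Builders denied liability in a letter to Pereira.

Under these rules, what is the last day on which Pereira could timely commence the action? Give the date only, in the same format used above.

December 2, 2015

The claim accrued on July 14, 2014, the date of the act.
Adding the 1 year base period to July 14, 2014 gives a deadline of July 14, 2015, before any tolling.
The period was tolled for 141 days by the pending criminal prosecution (January 24, 2015 to June 14, 2015), pushing the deadline to December 2, 2015.
None of the other events listed affects the running of the period under the stated rules.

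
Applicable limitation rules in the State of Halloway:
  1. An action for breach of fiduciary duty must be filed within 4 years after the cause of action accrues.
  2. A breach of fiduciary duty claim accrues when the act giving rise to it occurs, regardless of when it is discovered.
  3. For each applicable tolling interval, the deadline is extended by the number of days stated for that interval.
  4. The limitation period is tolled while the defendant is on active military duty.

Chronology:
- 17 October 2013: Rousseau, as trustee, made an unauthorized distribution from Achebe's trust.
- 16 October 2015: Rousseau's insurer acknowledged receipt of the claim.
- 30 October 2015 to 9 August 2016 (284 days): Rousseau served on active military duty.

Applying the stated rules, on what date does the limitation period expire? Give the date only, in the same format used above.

28 July 2018

The limitation period began to run on 17 October 2013.
The untolled deadline — 4 years after 17 October 2013 — is 17 October 2017.
The period was tolled for 284 days by the defendant's active military service (30 October 2015 to 9 August 2016), pushing the deadline to 28 July 2018.
None of the other events listed affects the running of the period under the stated rules.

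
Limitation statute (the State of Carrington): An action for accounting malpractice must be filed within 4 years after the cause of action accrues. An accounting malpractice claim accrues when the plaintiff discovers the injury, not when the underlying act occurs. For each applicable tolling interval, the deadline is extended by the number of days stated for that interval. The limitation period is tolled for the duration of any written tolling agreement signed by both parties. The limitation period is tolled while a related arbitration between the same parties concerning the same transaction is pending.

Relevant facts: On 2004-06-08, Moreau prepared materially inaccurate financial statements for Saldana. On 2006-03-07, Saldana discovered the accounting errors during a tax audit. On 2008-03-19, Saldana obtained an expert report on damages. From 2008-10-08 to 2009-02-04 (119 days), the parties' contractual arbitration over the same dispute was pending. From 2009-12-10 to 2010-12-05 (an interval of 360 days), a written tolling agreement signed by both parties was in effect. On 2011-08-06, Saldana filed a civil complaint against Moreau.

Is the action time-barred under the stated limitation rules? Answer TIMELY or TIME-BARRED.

Accrual is tied to discovery, so the period began on 2006-03-07 rather than on 2004-06-08 when the act occurred.
Adding the 4 years base period to 2006-03-07 gives a deadline of 2010-03-07, before any tolling.
Because the pending related arbitration ran from 2008-10-08 to 2009-02-04, the deadline is extended by 119 days to 2010-07-04.
Because the written tolling agreement ran from 2009-12-10 to 2010-12-05, the deadline is extended by 360 days to 2011-06-29.
The other events in the timeline have no effect on the limitation period under the stated rules.
Filing on 2011-08-06 missed the 2011-06-29 deadline — the action is time-barred.

TIME-BARRED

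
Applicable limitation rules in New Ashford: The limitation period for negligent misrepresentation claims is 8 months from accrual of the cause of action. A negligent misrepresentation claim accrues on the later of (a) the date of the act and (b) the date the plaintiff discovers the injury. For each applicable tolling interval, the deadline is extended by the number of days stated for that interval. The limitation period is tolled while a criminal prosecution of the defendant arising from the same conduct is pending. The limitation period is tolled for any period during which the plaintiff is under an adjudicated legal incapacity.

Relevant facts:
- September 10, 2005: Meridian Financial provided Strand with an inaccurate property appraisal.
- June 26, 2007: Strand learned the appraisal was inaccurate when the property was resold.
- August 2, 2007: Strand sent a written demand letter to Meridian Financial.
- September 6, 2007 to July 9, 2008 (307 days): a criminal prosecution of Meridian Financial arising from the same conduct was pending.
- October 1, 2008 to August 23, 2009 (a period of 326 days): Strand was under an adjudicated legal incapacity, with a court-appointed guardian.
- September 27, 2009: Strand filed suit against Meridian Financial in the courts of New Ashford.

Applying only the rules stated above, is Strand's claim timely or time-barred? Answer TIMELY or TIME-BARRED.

TIMELY

The claim accrued on June 26, 2007 — the later of the September 10, 2005 act and the June 26, 2007 discovery.
The untolled deadline — 8 months after June 26, 2007 — is February 26, 2008.
Because the pending criminal prosecution ran from September 6, 2007 to July 9, 2008, the deadline is extended by 307 days to December 29, 2008.
The plaintiff's legal incapacity from October 1, 2008 to August 23, 2009 tolled the period for 326 days, extending the deadline to November 20, 2009.
The other events in the timeline have no effect on the limitation period under the stated rules.
Filing on September 27, 2009 beat the November 20, 2009 deadline — the action is timely.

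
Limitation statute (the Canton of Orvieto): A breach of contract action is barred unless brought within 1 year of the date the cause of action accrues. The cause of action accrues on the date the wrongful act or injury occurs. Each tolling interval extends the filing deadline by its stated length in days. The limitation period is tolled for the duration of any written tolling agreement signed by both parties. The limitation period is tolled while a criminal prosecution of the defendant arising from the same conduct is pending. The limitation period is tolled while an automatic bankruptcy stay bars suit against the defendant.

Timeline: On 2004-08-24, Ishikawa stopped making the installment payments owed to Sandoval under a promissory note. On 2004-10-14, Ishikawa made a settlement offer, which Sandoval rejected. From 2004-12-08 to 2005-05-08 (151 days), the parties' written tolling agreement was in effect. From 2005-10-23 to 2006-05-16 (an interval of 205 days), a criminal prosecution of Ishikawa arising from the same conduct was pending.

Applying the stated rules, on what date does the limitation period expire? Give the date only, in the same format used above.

The claim accrued on 2004-08-24, when the wrongful act occurred.
Adding the 1 year base period to 2004-08-24 gives a deadline of 2005-08-24, before any tolling.
The period was tolled for 151 days by the written tolling agreement (2004-12-08 to 2005-05-08), pushing the deadline to 2006-01-22.
The period was tolled for 205 days by the pending criminal prosecution (2005-10-23 to 2006-05-16), pushing the deadline to 2006-08-15.
None of the other events listed affects the running of the period under the stated rules.

2006-08-15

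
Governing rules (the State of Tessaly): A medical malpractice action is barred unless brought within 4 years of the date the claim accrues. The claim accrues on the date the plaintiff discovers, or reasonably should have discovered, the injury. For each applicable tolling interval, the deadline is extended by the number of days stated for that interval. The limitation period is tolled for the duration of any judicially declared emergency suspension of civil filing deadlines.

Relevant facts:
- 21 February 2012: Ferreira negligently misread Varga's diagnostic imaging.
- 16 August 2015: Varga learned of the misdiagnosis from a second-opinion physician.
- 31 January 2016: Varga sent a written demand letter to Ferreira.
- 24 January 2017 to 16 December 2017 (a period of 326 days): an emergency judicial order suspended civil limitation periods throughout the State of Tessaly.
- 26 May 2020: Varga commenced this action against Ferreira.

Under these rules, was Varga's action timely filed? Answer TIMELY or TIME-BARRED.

TIMELY

Under the discovery rule, the claim accrued on 16 August 2015, when Varga discovered the injury — not on the 21 February 2012 date of the underlying act.
4 years from 16 August 2015 is 16 August 2019.
Because the emergency suspension of filing deadlines ran from 24 January 2017 to 16 December 2017, the deadline is extended by 326 days to 7 July 2020.
Nothing else in the chronology tolls or restarts the period.
The 26 May 2020 filing precedes the 7 July 2020 deadline; the claim is timely.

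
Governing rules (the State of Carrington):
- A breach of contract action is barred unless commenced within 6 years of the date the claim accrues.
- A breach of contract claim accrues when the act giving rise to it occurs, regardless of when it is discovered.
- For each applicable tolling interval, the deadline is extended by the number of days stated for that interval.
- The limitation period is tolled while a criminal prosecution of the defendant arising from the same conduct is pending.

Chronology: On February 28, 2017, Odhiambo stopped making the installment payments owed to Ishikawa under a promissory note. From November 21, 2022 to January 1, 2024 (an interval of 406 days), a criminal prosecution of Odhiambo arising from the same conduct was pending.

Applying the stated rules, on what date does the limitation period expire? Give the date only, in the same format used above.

The claim accrued on February 28, 2017, the date of the act.
Adding the 6 years base period to February 28, 2017 gives a deadline of February 28, 2023, before any tolling.
The pending criminal prosecution from November 21, 2022 to January 1, 2024 tolled the period for 406 days, extending the deadline to April 9, 2024.

April 9, 2024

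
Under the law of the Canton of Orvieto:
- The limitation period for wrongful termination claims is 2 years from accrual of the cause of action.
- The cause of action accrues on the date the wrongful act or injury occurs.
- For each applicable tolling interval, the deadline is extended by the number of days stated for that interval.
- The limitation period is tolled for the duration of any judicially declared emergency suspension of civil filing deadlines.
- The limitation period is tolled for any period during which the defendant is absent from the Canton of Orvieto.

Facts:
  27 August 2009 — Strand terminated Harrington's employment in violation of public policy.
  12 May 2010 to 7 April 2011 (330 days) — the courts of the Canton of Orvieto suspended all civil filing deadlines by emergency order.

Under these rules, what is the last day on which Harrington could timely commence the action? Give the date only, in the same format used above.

The cause of action accrued on 27 August 2009, the date of the act.
Adding the 2 years base period to 27 August 2009 gives a deadline of 27 August 2011, before any tolling.
The period was tolled for 330 days by the emergency suspension of filing deadlines (12 May 2010 to 7 April 2011), pushing the deadline to 22 July 2012.

22 July 2012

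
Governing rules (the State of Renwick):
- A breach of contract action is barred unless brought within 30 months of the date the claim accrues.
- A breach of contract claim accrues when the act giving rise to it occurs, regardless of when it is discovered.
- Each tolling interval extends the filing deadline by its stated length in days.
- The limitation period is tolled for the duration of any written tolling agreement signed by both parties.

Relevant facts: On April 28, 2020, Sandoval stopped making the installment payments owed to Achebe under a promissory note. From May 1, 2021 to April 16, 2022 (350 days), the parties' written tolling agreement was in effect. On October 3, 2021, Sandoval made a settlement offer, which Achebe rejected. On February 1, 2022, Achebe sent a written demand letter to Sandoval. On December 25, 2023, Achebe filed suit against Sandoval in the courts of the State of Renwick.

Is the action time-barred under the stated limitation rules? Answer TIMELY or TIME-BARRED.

The claim accrued on April 28, 2020, the date of the act.
30 months from April 28, 2020 is October 28, 2022.
The written tolling agreement from May 1, 2021 to April 16, 2022 tolled the period for 350 days, extending the deadline to October 13, 2023.
The other events in the timeline have no effect on the limitation period under the stated rules.
Filing on December 25, 2023 missed the October 13, 2023 deadline — the action is time-barred.

TIME-BARRED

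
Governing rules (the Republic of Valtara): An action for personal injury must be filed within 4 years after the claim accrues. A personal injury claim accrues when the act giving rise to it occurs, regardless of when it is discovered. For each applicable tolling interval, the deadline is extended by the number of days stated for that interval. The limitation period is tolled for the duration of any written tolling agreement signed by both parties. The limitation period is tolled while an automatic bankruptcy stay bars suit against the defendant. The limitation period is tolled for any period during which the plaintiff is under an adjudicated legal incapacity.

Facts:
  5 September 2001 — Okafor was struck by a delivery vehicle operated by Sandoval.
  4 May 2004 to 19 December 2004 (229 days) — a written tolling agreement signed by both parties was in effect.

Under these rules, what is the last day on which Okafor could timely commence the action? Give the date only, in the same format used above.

The claim accrued on 5 September 2001, when the wrongful act occurred.
4 years from 5 September 2001 is 5 September 2005.
The period was tolled for 229 days by the written tolling agreement (4 May 2004 to 19 December 2004), pushing the deadline to 22 April 2006.

22 April 2006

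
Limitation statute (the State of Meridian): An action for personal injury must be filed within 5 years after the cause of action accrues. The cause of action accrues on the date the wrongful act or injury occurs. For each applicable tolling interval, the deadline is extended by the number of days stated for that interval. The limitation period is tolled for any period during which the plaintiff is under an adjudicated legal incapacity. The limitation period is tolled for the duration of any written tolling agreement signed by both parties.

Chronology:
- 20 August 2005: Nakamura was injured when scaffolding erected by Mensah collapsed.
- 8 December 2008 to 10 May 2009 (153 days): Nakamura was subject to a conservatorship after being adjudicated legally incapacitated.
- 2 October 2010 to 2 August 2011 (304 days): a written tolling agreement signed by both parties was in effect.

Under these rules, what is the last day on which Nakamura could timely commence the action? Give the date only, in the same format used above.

20 November 2011

The cause of action accrued on 20 August 2005, the date of the act.
5 years from 20 August 2005 is 20 August 2010.
Because the plaintiff's legal incapacity ran from 8 December 2008 to 10 May 2009, the deadline is extended by 153 days to 20 January 2011.
The period was tolled for 304 days by the written tolling agreement (2 October 2010 to 2 August 2011), pushing the deadline to 20 November 2011.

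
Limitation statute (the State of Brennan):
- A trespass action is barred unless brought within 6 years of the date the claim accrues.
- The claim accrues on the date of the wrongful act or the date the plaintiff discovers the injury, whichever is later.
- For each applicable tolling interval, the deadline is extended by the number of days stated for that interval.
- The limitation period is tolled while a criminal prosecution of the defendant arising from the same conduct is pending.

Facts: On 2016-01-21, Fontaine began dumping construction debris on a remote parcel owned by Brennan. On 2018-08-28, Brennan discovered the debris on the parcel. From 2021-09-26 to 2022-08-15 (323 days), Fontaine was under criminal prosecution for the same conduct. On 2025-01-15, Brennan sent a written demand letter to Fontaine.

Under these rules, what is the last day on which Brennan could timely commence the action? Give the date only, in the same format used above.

2025-07-17

The claim accrued on 2018-08-28 — the later of the 2016-01-21 act and the 2018-08-28 discovery.
Adding the 6 years base period to 2018-08-28 gives a deadline of 2024-08-28, before any tolling.
The pending criminal prosecution from 2021-09-26 to 2022-08-15 tolled the period for 323 days, extending the deadline to 2025-07-17.
None of the other events listed affects the running of the period under the stated rules.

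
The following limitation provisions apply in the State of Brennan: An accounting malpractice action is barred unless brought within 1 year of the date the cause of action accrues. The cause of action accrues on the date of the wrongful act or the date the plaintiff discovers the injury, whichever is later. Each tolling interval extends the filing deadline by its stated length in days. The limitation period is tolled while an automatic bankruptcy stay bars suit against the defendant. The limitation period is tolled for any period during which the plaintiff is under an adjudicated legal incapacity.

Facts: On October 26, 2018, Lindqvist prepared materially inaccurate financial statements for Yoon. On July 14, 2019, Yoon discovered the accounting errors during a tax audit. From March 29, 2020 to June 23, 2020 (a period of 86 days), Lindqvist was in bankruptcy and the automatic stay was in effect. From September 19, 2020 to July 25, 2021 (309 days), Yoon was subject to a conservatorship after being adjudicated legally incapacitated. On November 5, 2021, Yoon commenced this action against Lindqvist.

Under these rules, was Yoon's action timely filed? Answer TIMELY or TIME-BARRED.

Taking the later of the act (October 26, 2018) and discovery (July 14, 2019), the claim accrued on July 14, 2019.
1 year from July 14, 2019 is July 14, 2020.
The period was tolled for 86 days by the automatic bankruptcy stay (March 29, 2020 to June 23, 2020), pushing the deadline to October 8, 2020.
Because the plaintiff's legal incapacity ran from September 19, 2020 to July 25, 2021, the deadline is extended by 309 days to August 13, 2021.
Yoon filed on November 5, 2021, after the August 13, 2021 deadline, so the action is time-barred.

TIME-BARRED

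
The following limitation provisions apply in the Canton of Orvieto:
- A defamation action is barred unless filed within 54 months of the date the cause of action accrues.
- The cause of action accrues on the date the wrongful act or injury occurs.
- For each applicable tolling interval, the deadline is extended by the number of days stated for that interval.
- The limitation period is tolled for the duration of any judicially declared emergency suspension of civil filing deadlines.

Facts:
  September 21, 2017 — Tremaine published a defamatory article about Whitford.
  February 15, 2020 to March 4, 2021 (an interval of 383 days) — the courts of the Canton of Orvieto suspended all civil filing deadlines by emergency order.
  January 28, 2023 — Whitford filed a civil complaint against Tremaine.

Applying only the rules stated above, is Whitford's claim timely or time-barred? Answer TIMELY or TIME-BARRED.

The cause of action accrued on September 21, 2017, the date of the act.
Adding the 54 months base period to September 21, 2017 gives a deadline of March 21, 2022, before any tolling.
The emergency suspension of filing deadlines from February 15, 2020 to March 4, 2021 tolled the period for 383 days, extending the deadline to April 8, 2023.
The January 28, 2023 filing precedes the April 8, 2023 deadline; the claim is timely.

TIMELY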